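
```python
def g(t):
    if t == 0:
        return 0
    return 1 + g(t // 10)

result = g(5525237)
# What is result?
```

Count of digits of 5525237: 7

Answer: 7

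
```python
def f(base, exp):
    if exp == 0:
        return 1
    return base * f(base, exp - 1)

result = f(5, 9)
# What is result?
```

f(5, 9) = 5 * 5 * 5 * 5 * 5 * 5 * 5 * 5 * 5 = 1953125

Answer: 1953125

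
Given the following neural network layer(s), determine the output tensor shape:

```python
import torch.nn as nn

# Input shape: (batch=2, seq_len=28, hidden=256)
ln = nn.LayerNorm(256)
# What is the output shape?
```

Input: (2, 28, 256) -> Output: (2, 28, 256)

Answer: (2, 28, 256)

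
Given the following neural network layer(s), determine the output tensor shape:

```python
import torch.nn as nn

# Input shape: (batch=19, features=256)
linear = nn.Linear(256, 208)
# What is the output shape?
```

Input: (19, 256) -> Output: (19, 208)

Answer: (19, 208)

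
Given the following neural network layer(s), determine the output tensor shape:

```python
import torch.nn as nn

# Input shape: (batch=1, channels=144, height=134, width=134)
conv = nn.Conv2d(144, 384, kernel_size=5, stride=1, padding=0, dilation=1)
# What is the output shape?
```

Input: (1, 144, 134, 134) -> Output: (1, 384, 130, 130)

Answer: (1, 384, 130, 130)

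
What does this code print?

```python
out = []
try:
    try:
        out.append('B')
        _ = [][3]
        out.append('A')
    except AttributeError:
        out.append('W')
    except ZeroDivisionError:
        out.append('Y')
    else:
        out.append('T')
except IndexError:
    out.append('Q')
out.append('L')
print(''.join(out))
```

Execution trace: 'B' (try body) → 'Q' (outer except IndexError) → 'L' (after the try/except). Output: BQL

Answer: BQL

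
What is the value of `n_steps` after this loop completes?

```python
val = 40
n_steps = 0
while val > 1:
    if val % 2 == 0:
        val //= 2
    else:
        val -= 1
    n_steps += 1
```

Steps to reduce 40 to 1
`n_steps` takes the values: 0 → 1 → 2 → 3 → 4 → 5 → 6

Answer: 6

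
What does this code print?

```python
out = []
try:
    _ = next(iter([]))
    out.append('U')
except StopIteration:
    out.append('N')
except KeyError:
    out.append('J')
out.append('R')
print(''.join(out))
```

Execution trace: 'N' (except StopIteration) → 'R' (after the try/except). Output: NR

Answer: NR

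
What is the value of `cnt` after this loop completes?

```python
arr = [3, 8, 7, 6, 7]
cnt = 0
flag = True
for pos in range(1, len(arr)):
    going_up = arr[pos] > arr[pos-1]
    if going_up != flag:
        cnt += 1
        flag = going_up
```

Count direction changes in [3, 8, 7, 6, 7]
`cnt` takes the values: 0 → 1 → 2

Answer: 2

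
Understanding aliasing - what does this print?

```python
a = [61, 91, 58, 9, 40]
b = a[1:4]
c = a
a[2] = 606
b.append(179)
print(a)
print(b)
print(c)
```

Key concept: slice vs alias.
Step by step:
`a = [61, 91, 58, 9, 40]` → a = [61, 91, 58, 9, 40]
`b = a[1:4]` → b = [91, 58, 9]
`c = a` → c = [61, 91, 58, 9, 40] (same object as a)
`a[2] = 606` → a = [61, 91, 606, 9, 40] (same object as c); c = [61, 91, 606, 9, 40] (same object as a)
`b.append(179)` → b = [91, 58, 9, 179]
`print(a)` → prints [61, 91, 606, 9, 40]
`print(b)` → prints [91, 58, 9, 179]
`print(c)` → prints [61, 91, 606, 9, 40]

Answer:
[61, 91, 606, 9, 40]
[91, 58, 9, 179]
[61, 91, 606, 9, 40]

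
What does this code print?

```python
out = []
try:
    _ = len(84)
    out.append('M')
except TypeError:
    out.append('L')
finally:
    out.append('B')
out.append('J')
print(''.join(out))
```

Execution trace: 'L' (except TypeError) → 'B' (finally) → 'J' (after the try/except). Output: LBJ

Answer: LBJ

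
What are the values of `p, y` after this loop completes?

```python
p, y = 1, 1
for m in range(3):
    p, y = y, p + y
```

Fibonacci: after 3 iterations
`p, y` takes the values: (1, 1) → (1, 2) → (2, 3) → (3, 5)

Answer: 3, 5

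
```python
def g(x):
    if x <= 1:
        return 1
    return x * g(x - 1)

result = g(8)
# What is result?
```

g(8) = 8 * 7 * 6 * 5 * 4 * 3 * 2 * 1 = 40320

Answer: 40320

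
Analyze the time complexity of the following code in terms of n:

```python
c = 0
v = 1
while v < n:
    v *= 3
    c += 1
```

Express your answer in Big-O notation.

Each loop level contributes: log n. Multiplying the contributions gives O(log n).

Answer: O(log n)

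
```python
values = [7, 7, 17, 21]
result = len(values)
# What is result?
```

Trace:
`values = [7, 7, 17, 21]` → values = [7, 7, 17, 21]
`result = len(values)` → result = 4
So result = 4

Answer: 4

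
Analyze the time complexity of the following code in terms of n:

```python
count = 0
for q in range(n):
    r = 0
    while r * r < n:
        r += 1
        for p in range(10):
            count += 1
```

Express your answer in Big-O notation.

Each loop level contributes: n × √n × 1. Multiplying the contributions gives O(n√n).

Answer: O(n√n)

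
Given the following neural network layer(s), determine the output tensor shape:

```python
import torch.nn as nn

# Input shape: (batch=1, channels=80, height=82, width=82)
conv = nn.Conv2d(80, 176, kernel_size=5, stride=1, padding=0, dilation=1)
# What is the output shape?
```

Input: (1, 80, 82, 82) -> Output: (1, 176, 78, 78)

Answer: (1, 176, 78, 78)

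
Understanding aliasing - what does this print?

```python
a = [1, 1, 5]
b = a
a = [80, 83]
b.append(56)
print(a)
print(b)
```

Key concept: rebinding vs mutation: a is rebound to a new list, b still points at the original.
Step by step:
`a = [1, 1, 5]` → a = [1, 1, 5]
`b = a` → b = [1, 1, 5] (same object as a)
`a = [80, 83]` → a = [80, 83]
`b.append(56)` → b = [1, 1, 5, 56]
`print(a)` → prints [80, 83]
`print(b)` → prints [1, 1, 5, 56]

Answer:
[80, 83]
[1, 1, 5, 56]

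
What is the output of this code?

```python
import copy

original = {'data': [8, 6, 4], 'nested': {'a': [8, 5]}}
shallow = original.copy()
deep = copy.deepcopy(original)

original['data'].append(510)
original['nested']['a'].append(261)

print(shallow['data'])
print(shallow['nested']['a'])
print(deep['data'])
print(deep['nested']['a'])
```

Key concept: comparing shallow vs deep copy.
Step by step:
`original = {'data': [8, 6, 4], 'nested': {'a': [8, 5]}}` → original = {'data': [8, 6, 4], 'nested': {'a': [8, 5]}}
`shallow = original.copy()` → shallow = {'data': [8, 6, 4], 'nested': {'a': [8, 5]}}
`deep = copy.deepcopy(original)` → deep = {'data': [8, 6, 4], 'nested': {'a': [8, 5]}}
`original['data'].append(510)` → original = {'data': [8, 6, 4, 510], 'nested': {'a': [8, 5]}}; shallow = {'data': [8, 6, 4, 510], 'nested': {'a': [8, 5]}}
`original['nested']['a'].append(261)` → original = {'data': [8, 6, 4, 510], 'nested': {'a': [8, 5, 261]}}; shallow = {'data': [8, 6, 4, 510], 'nested': {'a': [8, 5, 261]}}
`print(shallow['data'])` → prints [8, 6, 4, 510]
`print(shallow['nested']['a'])` → prints [8, 5, 261]
`print(deep['data'])` → prints [8, 6, 4]
`print(deep['nested']['a'])` → prints [8, 5]

Answer:
[8, 6, 4, 510]
[8, 5, 261]
[8, 6, 4]
[8, 5]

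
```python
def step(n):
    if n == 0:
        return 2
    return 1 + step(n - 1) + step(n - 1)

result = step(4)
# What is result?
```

step(n) = 1 + 2·step(n-1), step(0)=2. Closed form: (2+1)·2^4 - 1 = 47.

Answer: 47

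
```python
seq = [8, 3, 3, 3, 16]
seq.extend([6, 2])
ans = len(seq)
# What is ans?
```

Trace:
`seq = [8, 3, 3, 3, 16]` → seq = [8, 3, 3, 3, 16]
`seq.extend([6, 2])` → seq = [8, 3, 3, 3, 16, 6, 2]
`ans = len(seq)` → ans = 7
So ans = 7

Answer: 7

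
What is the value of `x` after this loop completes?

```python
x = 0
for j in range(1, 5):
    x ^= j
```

XOR of 1 to 4
`x` takes the values: 0 → 1 → 3 → 0 → 4

Answer: 4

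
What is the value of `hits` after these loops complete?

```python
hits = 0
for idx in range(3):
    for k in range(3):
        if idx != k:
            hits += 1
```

3² - 3 (exclude diagonal)
`hits` takes the values: 0 → 1 → 2 → 3 → 4 → 5 → 6

Answer: 6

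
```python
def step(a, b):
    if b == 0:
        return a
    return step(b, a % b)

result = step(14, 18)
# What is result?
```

step(14, 18) -> step(18, 14) -> step(14, 4) -> step(4, 2) -> step(2, 0) -> 2

Answer: 2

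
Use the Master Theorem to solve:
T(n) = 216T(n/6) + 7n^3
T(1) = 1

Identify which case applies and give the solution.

a=216, b=6, f(n)=7n^3. log_6(216) = 3. Since c=3 = 3, Case 2 applies: T(n) = Θ(n^log_b(a) · log n) = O(n^3 log n).

Answer: O(n^3 log n) - Case 2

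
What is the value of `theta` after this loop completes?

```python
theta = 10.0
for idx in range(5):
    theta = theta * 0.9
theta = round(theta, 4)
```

Exponential decay: 10.0 * 0.9^5
`theta` takes the values: 10.0 → 9.0 → 8.1 → 7.29 → 6.561 → 5.9049

Answer: 5.9049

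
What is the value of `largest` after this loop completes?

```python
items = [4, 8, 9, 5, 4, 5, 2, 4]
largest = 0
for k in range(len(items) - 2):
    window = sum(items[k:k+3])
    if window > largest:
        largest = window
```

Max sum of 3-element window in [4, 8, 9, 5, 4, 5, 2, 4]
`largest` takes the values: 0 → 21 → 22

Answer: 22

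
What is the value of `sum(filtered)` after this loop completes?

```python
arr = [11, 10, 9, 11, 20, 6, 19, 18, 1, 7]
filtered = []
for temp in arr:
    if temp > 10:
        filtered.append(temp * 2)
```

Sum of doubled values > 10
`filtered` takes the values: [] → [22] → [22, 22] → [22, 22, 40] → [22, 22, 40, 38] → [22, 22, 40, 38, 36]
So `sum(filtered)` = 158

Answer: 158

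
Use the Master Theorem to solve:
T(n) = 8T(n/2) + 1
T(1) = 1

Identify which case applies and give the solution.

a=8, b=2, f(n)=1. log_2(8) = 3. Since c=0 < 3, Case 1 applies: T(n) = Θ(n^log_b(a)) = O(n^3).

Answer: O(n^3) - Case 1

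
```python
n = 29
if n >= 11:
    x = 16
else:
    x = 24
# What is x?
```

Trace:
`n = 29` → n = 29
`if n >= 11: ...` → n >= 11 is True → x = 16
So x = 16

Answer: 16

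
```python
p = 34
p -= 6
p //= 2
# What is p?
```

Trace:
`p = 34` → p = 34
`p -= 6` → p = 28
`p //= 2` → p = 14
So p = 14

Answer: 14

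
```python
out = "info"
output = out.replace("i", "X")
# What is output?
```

Trace:
`out = "info"` → out = 'info'
`output = out.replace("i", "X")` → output = 'Xnfo'
So output = 'Xnfo'

Answer: 'Xnfo'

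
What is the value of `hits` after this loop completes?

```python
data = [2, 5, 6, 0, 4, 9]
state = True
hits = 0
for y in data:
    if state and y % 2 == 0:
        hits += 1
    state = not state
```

Count even values at even positions
`hits` takes the values: 0 → 1 → 2 → 3

Answer: 3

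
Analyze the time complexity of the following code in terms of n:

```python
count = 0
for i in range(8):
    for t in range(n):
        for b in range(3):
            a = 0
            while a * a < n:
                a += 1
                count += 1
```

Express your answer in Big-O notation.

Each loop level contributes: 1 × n × 1 × √n. Multiplying the contributions gives O(n√n).

Answer: O(n√n)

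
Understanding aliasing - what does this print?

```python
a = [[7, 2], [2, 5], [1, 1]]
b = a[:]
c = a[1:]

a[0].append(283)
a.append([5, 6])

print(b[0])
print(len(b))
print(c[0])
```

Key concept: slice with nested mutation.
Step by step:
`a = [[7, 2], [2, 5], [1, 1]]` → a = [[7, 2], [2, 5], [1, 1]]
`b = a[:]` → b = [[7, 2], [2, 5], [1, 1]]
`c = a[1:]` → c = [[2, 5], [1, 1]]
`a[0].append(283)` → a = [[7, 2, 283], [2, 5], [1, 1]]; b = [[7, 2, 283], [2, 5], [1, 1]]
`a.append([5, 6])` → a = [[7, 2, 283], [2, 5], [1, 1], [5, 6]]
`print(b[0])` → prints [7, 2, 283]
`print(len(b))` → prints 3
`print(c[0])` → prints [2, 5]

Answer:
[7, 2, 283]
3
[2, 5]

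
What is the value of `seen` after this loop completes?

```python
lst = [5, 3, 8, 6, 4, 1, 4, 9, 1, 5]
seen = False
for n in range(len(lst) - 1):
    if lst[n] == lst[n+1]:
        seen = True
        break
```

Check consecutive duplicates in [5, 3, 8, 6, 4, 1, 4, 9, 1, 5]
`seen` takes the values: False

Answer: False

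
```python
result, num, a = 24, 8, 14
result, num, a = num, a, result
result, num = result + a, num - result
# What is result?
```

Trace:
`result, num, a = 24, 8, 14` → result = 24; num = 8; a = 14
`result, num, a = num, a, result` → result = 8; num = 14; a = 24
`result, num = result + a, num - result` → result = 32; num = 6
So result = 32

Answer: 32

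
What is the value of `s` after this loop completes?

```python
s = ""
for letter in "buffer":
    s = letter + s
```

Reverse 'buffer'
`s` takes the values: "" → "b" → "ub" → "fub" → "ffub" → "effub" → "reffub"

Answer: "reffub"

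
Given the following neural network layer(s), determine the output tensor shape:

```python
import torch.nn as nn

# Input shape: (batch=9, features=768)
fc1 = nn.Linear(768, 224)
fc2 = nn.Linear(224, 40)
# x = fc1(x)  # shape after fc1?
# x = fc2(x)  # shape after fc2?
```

Input: (9, 768) -> after fc1: (9, 224) -> Output: (9, 40)

Answer: (9, 40)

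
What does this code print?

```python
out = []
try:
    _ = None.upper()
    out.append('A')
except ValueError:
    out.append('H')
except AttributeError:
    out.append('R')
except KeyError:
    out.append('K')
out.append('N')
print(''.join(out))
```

Execution trace: 'R' (except AttributeError) → 'N' (after the try/except). Output: RN

Answer: RN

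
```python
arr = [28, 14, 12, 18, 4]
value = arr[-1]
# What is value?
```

Trace:
`arr = [28, 14, 12, 18, 4]` → arr = [28, 14, 12, 18, 4]
`value = arr[-1]` → value = 4
So value = 4

Answer: 4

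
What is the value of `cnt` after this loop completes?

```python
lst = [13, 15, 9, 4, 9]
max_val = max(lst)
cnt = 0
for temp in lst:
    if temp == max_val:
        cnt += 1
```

Count of max value 15 in [13, 15, 9, 4, 9]
`cnt` takes the values: 0 → 1

Answer: 1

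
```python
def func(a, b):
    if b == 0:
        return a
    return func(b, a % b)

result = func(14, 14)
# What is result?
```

func(14, 14) -> func(14, 0) -> 14

Answer: 14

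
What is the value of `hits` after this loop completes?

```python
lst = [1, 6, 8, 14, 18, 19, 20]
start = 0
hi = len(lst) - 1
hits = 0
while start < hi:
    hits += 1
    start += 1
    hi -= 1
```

Iterations until pointers meet (list length 7)
`hits` takes the values: 0 → 1 → 2 → 3

Answer: 3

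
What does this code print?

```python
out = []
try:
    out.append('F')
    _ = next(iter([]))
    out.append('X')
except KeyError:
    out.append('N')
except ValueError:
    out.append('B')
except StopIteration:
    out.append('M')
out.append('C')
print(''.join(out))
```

Execution trace: 'F' (try body) → 'M' (except StopIteration) → 'C' (after the try/except). Output: FMC

Answer: FMC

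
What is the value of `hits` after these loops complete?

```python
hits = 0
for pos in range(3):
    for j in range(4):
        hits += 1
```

3 * 4 = 12
`hits` takes the values: 0 → 1 → 2 → 3 → 4 → 5 → 6 → 7 → 8 → 9 → 10 → 11 → 12

Answer: 12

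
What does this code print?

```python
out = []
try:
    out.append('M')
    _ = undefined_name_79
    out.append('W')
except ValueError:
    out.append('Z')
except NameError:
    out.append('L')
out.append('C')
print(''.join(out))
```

Execution trace: 'M' (try body) → 'L' (except NameError) → 'C' (after the try/except). Output: MLC

Answer: MLC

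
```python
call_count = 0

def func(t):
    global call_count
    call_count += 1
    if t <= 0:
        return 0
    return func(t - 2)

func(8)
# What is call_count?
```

Linear recursion stepping by 2: 5 calls from t=8 down to ≤0.

Answer: 5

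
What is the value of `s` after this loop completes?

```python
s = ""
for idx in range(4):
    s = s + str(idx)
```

Concatenate digits 0 to 3
`s` takes the values: "" → "0" → "01" → "012" → "0123"

Answer: "0123"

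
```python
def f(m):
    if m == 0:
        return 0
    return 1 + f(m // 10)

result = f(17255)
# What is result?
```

Count of digits of 17255: 5

Answer: 5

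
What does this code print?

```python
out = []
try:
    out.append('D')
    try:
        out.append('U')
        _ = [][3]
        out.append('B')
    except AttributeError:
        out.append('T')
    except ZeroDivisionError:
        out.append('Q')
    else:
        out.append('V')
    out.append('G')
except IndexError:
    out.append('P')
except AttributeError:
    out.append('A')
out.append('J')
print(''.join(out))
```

Execution trace: 'D' (try body) → 'U' (inner try body) → 'P' (except IndexError) → 'J' (after the try/except). Output: DUPJ

Answer: DUPJ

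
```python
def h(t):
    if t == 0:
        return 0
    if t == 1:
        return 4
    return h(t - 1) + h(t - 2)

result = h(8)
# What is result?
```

Build up from base cases: h(0)=0, h(1)=4, h(2)=4, h(3)=8, h(4)=12, h(5)=20, h(6)=32, ..., h(8)=84

Answer: 84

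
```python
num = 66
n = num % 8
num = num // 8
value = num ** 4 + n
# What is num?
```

Trace:
`num = 66` → num = 66
`n = num % 8` → n = 2
`num = num // 8` → num = 8
`value = num ** 4 + n` → value = 4098
So num = 8

Answer: 8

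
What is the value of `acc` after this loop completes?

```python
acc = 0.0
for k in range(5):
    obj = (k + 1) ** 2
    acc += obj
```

Sum of squared losses 1² + 2² + ... + 5²
`acc` takes the values: 0.0 → 1.0 → 5.0 → 14.0 → 30.0 → 55.0

Answer: 55.0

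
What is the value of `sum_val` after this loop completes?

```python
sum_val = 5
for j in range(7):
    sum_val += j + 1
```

Start at 5, add 1 to 7 = 33
`sum_val` takes the values: 5 → 6 → 8 → 11 → 15 → 20 → 26 → 33

Answer: 33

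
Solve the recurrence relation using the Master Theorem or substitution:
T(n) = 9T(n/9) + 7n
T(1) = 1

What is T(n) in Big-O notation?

By Master Theorem: a=9, b=9, f(n)=7n. Since log_9(9) = 1 and f(n) = Θ(n^1), Case 2 applies. T(n) = O(n log n).

Answer: O(n log n)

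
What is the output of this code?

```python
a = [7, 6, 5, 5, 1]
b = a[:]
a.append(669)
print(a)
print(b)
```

Key concept: slice [:] creates copy.
Step by step:
`a = [7, 6, 5, 5, 1]` → a = [7, 6, 5, 5, 1]
`b = a[:]` → b = [7, 6, 5, 5, 1]
`a.append(669)` → a = [7, 6, 5, 5, 1, 669]
`print(a)` → prints [7, 6, 5, 5, 1, 669]
`print(b)` → prints [7, 6, 5, 5, 1]

Answer:
[7, 6, 5, 5, 1, 669]
[7, 6, 5, 5, 1]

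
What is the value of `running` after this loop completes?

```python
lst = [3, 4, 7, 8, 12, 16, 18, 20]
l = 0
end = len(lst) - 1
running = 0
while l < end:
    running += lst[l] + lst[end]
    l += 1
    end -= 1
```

Sum of pairs from ends
`running` takes the values: 0 → 23 → 45 → 68 → 88

Answer: 88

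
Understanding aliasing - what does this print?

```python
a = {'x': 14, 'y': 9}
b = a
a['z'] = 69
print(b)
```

Key concept: dict aliasing.
Step by step:
`a = {'x': 14, 'y': 9}` → a = {'x': 14, 'y': 9}
`b = a` → b = {'x': 14, 'y': 9} (same object as a)
`a['z'] = 69` → a = {'x': 14, 'y': 9, 'z': 69} (same object as b); b = {'x': 14, 'y': 9, 'z': 69} (same object as a)
`print(b)` → prints {'x': 14, 'y': 9, 'z': 69}

Answer: {'x': 14, 'y': 9, 'z': 69}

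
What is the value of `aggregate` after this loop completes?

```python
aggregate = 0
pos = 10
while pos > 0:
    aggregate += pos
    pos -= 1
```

Sum 10 down to 1
`aggregate` takes the values: 0 → 10 → 19 → 27 → 34 → 40 → 45 → 49 → 52 → 54 → 55

Answer: 55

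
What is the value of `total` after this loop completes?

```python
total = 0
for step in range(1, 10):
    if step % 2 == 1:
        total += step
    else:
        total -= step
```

Add odd, subtract even
`total` takes the values: 0 → 1 → -1 → 2 → -2 → 3 → -3 → 4 → -4 → 5

Answer: 5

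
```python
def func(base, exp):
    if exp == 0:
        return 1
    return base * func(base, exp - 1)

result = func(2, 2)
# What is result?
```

func(2, 2) = 2 * 2 = 4

Answer: 4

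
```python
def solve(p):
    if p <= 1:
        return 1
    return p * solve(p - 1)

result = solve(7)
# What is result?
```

solve(7) = 7 * 6 * 5 * 4 * 3 * 2 * 1 = 5040

Answer: 5040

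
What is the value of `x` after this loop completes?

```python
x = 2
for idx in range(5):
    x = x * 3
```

Multiply by 3, 5 times: 2 * 3^5 = 486
`x` takes the values: 2 → 6 → 18 → 54 → 162 → 486

Answer: 486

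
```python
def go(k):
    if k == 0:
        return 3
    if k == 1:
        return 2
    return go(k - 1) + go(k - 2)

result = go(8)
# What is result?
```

Build up from base cases: go(0)=3, go(1)=2, go(2)=5, go(3)=7, go(4)=12, go(5)=19, go(6)=31, ..., go(8)=81

Answer: 81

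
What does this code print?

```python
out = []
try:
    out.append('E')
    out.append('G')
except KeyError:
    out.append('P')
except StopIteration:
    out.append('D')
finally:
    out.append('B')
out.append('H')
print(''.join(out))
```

Execution trace: 'E' (try body) → 'G' (try body, no exception) → 'B' (finally) → 'H' (after the try/except). Output: EGBH

Answer: EGBH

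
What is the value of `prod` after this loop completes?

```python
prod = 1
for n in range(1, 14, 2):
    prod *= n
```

Product of 1, 3, 5, ... up to 13
`prod` takes the values: 1 → 3 → 15 → 105 → 945 → 10395 → 135135

Answer: 135135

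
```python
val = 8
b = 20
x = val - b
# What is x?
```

Trace:
`val = 8` → val = 8
`b = 20` → b = 20
`x = val - b` → x = -12
So x = -12

Answer: -12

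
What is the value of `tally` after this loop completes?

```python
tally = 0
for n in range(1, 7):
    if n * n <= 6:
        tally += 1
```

Count numbers where n² ≤ 6
`tally` takes the values: 0 → 1 → 2

Answer: 2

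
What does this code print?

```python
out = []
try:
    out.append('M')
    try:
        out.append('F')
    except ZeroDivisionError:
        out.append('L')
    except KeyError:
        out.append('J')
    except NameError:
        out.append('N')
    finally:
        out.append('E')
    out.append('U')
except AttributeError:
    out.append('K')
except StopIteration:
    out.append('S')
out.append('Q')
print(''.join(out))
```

Execution trace: 'M' (try body) → 'F' (inner try body, no exception) → 'E' (inner finally) → 'U' (try body, no exception) → 'Q' (after the try/except). Output: MFEUQ

Answer: MFEUQ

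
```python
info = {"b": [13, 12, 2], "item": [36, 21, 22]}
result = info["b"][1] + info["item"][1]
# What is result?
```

Trace:
`info = {"b": [13, 12, 2], "item": [36, 21, 22]}` → info = {'b': [13, 12, 2], 'item': [36, 21, 22]}
`result = info["b"][1] + info["item"][1]` → result = 33
So result = 33

Answer: 33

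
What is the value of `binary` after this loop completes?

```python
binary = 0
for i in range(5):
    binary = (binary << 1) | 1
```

Build 5 consecutive 1-bits: 0b11111
`binary` takes the values: 0 → 1 → 3 → 7 → 15 → 31

Answer: 31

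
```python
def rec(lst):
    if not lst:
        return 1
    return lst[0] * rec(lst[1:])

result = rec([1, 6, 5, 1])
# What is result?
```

Product over [1, 6, 5, 1] = 1 * 6 * 5 * 1 = 30

Answer: 30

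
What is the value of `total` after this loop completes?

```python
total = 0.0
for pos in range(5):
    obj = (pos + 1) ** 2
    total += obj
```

Sum of squared losses 1² + 2² + ... + 5²
`total` takes the values: 0.0 → 1.0 → 5.0 → 14.0 → 30.0 → 55.0

Answer: 55.0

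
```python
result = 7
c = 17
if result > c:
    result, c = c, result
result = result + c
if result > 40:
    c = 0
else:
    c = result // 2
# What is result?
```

Trace:
`result = 7` → result = 7
`c = 17` → c = 17
`if result > c: ...` → result > c is False → no variable changes
`result = result + c` → result = 24
`if result > 40: ...` → result > 40 is False, take else branch → c = 12
So result = 24

Answer: 24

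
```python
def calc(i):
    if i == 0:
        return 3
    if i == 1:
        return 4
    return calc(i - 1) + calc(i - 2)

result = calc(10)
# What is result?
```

Build up from base cases: calc(0)=3, calc(1)=4, calc(2)=7, calc(3)=11, calc(4)=18, calc(5)=29, calc(6)=47, ..., calc(10)=322

Answer: 322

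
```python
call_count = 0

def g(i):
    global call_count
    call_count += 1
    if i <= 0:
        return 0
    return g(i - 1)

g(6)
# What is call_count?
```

Linear recursion stepping by 1: 7 calls from i=6 down to ≤0.

Answer: 7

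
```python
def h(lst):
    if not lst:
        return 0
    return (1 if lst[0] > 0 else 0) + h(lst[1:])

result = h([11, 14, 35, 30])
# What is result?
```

Count of positive elements in [11, 14, 35, 30] = 4

Answer: 4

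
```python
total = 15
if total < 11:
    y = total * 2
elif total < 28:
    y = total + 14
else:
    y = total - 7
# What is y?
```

Trace:
`total = 15` → total = 15
`if total < 11: ...` → total < 11 is False, total < 28 is True → y = 29
So y = 29

Answer: 29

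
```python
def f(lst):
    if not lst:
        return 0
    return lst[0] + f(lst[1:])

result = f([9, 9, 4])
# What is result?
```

9 + 9 + 4 + 0 = 22

Answer: 22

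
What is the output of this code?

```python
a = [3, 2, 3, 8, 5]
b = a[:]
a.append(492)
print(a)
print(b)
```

Key concept: slice [:] creates copy.
Step by step:
`a = [3, 2, 3, 8, 5]` → a = [3, 2, 3, 8, 5]
`b = a[:]` → b = [3, 2, 3, 8, 5]
`a.append(492)` → a = [3, 2, 3, 8, 5, 492]
`print(a)` → prints [3, 2, 3, 8, 5, 492]
`print(b)` → prints [3, 2, 3, 8, 5]

Answer:
[3, 2, 3, 8, 5, 492]
[3, 2, 3, 8, 5]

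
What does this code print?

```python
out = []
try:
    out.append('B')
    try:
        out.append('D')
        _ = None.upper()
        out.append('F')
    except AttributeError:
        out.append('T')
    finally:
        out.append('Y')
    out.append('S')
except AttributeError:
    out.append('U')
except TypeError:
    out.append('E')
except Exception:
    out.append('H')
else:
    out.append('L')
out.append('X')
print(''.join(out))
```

Execution trace: 'B' (try body) → 'D' (inner try body) → 'T' (inner except AttributeError) → 'Y' (inner finally) → 'S' (try body, no exception) → 'L' (else) → 'X' (after the try/except). Output: BDTYSLX

Answer: BDTYSLX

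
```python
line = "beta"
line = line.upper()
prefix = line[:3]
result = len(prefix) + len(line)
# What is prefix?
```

Trace:
`line = "beta"` → line = 'beta'
`line = line.upper()` → line = 'BETA'
`prefix = line[:3]` → prefix = 'BET'
`result = len(prefix) + len(line)` → result = 7
So prefix = 'BET'

Answer: 'BET'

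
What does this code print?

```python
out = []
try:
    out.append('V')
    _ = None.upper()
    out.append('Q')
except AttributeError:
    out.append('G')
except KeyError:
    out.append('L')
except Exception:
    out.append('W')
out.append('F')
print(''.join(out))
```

Execution trace: 'V' (try body) → 'G' (except AttributeError) → 'F' (after the try/except). Output: VGF

Answer: VGF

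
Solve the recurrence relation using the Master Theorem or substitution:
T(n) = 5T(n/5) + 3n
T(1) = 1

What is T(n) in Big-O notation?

By Master Theorem: a=5, b=5, f(n)=3n. Since log_5(5) = 1 and f(n) = Θ(n^1), Case 2 applies. T(n) = O(n log n).

Answer: O(n log n)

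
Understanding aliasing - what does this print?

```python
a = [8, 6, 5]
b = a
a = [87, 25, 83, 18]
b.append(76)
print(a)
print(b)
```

Key concept: rebinding vs mutation: a is rebound to a new list, b still points at the original.
Step by step:
`a = [8, 6, 5]` → a = [8, 6, 5]
`b = a` → b = [8, 6, 5] (same object as a)
`a = [87, 25, 83, 18]` → a = [87, 25, 83, 18]
`b.append(76)` → b = [8, 6, 5, 76]
`print(a)` → prints [87, 25, 83, 18]
`print(b)` → prints [8, 6, 5, 76]

Answer:
[87, 25, 83, 18]
[8, 6, 5, 76]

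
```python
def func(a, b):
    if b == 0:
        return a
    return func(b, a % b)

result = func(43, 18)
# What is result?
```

func(43, 18) -> func(18, 7) -> func(7, 4) -> func(4, 3) -> func(3, 1) -> func(1, 0) -> 1

Answer: 1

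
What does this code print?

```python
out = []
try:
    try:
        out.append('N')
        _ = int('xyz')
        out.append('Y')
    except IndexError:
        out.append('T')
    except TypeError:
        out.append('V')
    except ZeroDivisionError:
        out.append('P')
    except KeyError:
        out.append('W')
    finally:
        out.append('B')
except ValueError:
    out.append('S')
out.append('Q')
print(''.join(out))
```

Execution trace: 'N' (try body) → 'B' (finally) → 'S' (outer except ValueError) → 'Q' (after the try/except). Output: NBSQ

Answer: NBSQ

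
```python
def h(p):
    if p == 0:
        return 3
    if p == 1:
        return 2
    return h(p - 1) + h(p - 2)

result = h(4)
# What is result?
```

Build up from base cases: h(0)=3, h(1)=2, h(2)=5, h(3)=7, h(4)=12

Answer: 12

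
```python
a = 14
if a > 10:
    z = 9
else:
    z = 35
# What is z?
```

Trace:
`a = 14` → a = 14
`if a > 10: ...` → a > 10 is True → z = 9
So z = 9

Answer: 9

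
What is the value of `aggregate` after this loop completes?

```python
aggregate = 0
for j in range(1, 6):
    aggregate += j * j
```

Sum of squares 1² to 5² = 55
`aggregate` takes the values: 0 → 1 → 5 → 14 → 30 → 55

Answer: 55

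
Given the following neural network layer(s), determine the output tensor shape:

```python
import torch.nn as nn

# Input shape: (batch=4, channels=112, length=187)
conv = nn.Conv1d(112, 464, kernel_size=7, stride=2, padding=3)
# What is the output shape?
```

Input: (4, 112, 187) -> Output: (4, 464, 94)

Answer: (4, 464, 94)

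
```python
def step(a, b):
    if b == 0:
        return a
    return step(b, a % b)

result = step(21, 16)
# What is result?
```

step(21, 16) -> step(16, 5) -> step(5, 1) -> step(1, 0) -> 1

Answer: 1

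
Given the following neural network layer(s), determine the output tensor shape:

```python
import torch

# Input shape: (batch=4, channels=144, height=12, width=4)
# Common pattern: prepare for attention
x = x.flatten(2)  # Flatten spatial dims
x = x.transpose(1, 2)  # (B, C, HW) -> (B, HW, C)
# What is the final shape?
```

Input: (4, 144, 12, 4) -> after flatten(2): (4, 144, 48) -> Output: (4, 48, 144)

Answer: (4, 48, 144)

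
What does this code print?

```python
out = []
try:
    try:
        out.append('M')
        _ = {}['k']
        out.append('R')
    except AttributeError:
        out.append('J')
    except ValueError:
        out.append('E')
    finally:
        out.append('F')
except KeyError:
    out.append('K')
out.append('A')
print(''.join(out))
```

Execution trace: 'M' (inner try body) → 'F' (inner finally) → 'K' (outer except KeyError) → 'A' (after the try/except). Output: MFKA

Answer: MFKA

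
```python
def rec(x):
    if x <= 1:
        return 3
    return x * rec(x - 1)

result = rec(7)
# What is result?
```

rec(7) = 7 * 6 * 5 * 4 * 3 * 2 * 3 = 15120

Answer: 15120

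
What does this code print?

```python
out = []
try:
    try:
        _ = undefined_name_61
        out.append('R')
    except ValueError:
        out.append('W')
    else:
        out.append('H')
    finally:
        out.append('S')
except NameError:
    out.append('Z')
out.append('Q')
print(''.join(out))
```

Execution trace: 'S' (finally) → 'Z' (outer except NameError) → 'Q' (after the try/except). Output: SZQ

Answer: SZQ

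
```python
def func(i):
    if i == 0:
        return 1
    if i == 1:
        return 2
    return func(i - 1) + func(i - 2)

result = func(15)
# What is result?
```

Build up from base cases: func(0)=1, func(1)=2, func(2)=3, func(3)=5, func(4)=8, func(5)=13, func(6)=21, ..., func(15)=1597

Answer: 1597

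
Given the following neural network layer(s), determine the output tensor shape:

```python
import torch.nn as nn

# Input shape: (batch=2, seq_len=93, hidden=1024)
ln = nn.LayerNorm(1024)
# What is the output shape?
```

Input: (2, 93, 1024) -> Output: (2, 93, 1024)

Answer: (2, 93, 1024)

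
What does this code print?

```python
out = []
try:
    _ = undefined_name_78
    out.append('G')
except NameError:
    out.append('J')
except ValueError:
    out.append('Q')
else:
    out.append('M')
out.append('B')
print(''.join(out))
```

Execution trace: 'J' (except NameError) → 'B' (after the try/except). Output: JB

Answer: JB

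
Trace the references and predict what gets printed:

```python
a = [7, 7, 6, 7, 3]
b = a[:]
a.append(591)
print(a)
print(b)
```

Key concept: slice [:] creates copy.
Step by step:
`a = [7, 7, 6, 7, 3]` → a = [7, 7, 6, 7, 3]
`b = a[:]` → b = [7, 7, 6, 7, 3]
`a.append(591)` → a = [7, 7, 6, 7, 3, 591]
`print(a)` → prints [7, 7, 6, 7, 3, 591]
`print(b)` → prints [7, 7, 6, 7, 3]

Answer:
[7, 7, 6, 7, 3, 591]
[7, 7, 6, 7, 3]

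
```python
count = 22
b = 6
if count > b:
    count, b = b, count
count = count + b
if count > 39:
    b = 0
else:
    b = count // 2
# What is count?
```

Trace:
`count = 22` → count = 22
`b = 6` → b = 6
`if count > b: ...` → count > b is True → count = 6; b = 22
`count = count + b` → count = 28
`if count > 39: ...` → count > 39 is False, take else branch → b = 14
So count = 28

Answer: 28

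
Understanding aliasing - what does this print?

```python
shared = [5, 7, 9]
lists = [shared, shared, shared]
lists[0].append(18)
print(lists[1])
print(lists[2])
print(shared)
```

Key concept: list of same reference.
Step by step:
`shared = [5, 7, 9]` → shared = [5, 7, 9]
`lists = [shared, shared, shared]` → lists = [[5, 7, 9], [5, 7, 9], [5, 7, 9]]
`lists[0].append(18)` → shared = [5, 7, 9, 18]; lists = [[5, 7, 9, 18], [5, 7, 9, 18], [5, 7, 9, 18]]
`print(lists[1])` → prints [5, 7, 9, 18]
`print(lists[2])` → prints [5, 7, 9, 18]
`print(shared)` → prints [5, 7, 9, 18]

Answer:
[5, 7, 9, 18]
[5, 7, 9, 18]
[5, 7, 9, 18]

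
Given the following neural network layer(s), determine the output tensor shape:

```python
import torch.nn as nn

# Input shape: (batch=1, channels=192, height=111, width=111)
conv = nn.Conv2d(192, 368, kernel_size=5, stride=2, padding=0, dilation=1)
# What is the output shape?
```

Input: (1, 192, 111, 111) -> Output: (1, 368, 54, 54)

Answer: (1, 368, 54, 54)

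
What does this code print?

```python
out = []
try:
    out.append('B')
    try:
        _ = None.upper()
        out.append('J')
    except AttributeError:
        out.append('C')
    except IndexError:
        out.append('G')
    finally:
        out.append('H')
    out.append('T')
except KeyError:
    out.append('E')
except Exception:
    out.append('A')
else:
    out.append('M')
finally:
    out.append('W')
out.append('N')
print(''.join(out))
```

Execution trace: 'B' (try body) → 'C' (inner except AttributeError) → 'H' (inner finally) → 'T' (try body, no exception) → 'M' (else) → 'W' (finally) → 'N' (after the try/except). Output: BCHTMWN

Answer: BCHTMWN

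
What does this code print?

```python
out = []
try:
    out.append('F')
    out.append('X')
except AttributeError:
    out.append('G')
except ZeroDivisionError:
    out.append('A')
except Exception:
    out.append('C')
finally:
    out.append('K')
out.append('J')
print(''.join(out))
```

Execution trace: 'F' (try body) → 'X' (try body, no exception) → 'K' (finally) → 'J' (after the try/except). Output: FXKJ

Answer: FXKJ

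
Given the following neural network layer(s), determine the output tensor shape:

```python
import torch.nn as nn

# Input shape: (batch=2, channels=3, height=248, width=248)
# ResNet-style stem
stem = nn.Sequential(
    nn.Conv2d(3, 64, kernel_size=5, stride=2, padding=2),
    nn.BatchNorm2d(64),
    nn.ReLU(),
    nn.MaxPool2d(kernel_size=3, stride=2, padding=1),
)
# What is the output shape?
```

Input: (2, 3, 248, 248) -> after Conv2d 5x5 stride=2: (2, 64, 124, 124) -> Output: (2, 64, 62, 62)

Answer: (2, 64, 62, 62)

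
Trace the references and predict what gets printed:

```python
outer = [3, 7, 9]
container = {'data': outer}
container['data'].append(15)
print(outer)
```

Key concept: dict holds reference to list.
Step by step:
`outer = [3, 7, 9]` → outer = [3, 7, 9]
`container = {'data': outer}` → container = {'data': [3, 7, 9]}
`container['data'].append(15)` → outer = [3, 7, 9, 15]; container = {'data': [3, 7, 9, 15]}
`print(outer)` → prints [3, 7, 9, 15]

Answer: [3, 7, 9, 15]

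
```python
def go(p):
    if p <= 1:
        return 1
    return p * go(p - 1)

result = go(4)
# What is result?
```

go(4) = 4 * 3 * 2 * 1 = 24

Answer: 24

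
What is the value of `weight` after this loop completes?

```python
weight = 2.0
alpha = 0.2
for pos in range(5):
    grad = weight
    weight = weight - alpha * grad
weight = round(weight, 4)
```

Gradient descent: w = 2.0 * (1 - 0.2)^5
`weight` takes the values: 2.0 → 1.6 → 1.28 → 1.024 → 0.8192 → 0.65536 → 0.6554

Answer: 0.6554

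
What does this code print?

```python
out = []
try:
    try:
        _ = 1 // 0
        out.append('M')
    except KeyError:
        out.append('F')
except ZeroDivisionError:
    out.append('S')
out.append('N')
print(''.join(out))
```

Execution trace: 'S' (outer except ZeroDivisionError) → 'N' (after the try/except). Output: SN

Answer: SN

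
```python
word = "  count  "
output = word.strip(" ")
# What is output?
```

Trace:
`word = "  count  "` → word = '  count  '
`output = word.strip(" ")` → output = 'count'
So output = 'count'

Answer: 'count'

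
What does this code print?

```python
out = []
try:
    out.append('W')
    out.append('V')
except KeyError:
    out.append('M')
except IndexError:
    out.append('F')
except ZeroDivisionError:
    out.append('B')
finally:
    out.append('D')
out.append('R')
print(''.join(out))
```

Execution trace: 'W' (try body) → 'V' (try body, no exception) → 'D' (finally) → 'R' (after the try/except). Output: WVDR

Answer: WVDR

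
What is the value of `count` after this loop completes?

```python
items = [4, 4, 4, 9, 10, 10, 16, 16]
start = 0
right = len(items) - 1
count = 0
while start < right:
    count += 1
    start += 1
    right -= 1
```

Iterations until pointers meet (list length 8)
`count` takes the values: 0 → 1 → 2 → 3 → 4

Answer: 4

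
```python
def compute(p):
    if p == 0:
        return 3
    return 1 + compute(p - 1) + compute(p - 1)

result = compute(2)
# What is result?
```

compute(p) = 1 + 2·compute(p-1), compute(0)=3. Closed form: (3+1)·2^2 - 1 = 15.

Answer: 15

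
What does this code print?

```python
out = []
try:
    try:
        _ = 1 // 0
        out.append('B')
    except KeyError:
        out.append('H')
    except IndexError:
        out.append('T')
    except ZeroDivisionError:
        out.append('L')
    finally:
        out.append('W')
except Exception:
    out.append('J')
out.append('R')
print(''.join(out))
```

Execution trace: 'L' (inner except ZeroDivisionError) → 'W' (inner finally) → 'R' (after the try/except). Output: LWR

Answer: LWR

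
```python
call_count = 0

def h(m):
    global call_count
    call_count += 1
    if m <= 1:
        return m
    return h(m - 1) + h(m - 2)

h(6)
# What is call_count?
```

Calls(m) = 1 + Calls(m-1) + Calls(m-2); Calls(0)=Calls(1)=1. For m=6 this gives 25.

Answer: 25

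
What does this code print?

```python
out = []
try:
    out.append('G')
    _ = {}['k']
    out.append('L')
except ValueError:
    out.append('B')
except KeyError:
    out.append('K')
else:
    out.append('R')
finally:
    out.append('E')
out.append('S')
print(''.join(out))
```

Execution trace: 'G' (try body) → 'K' (except KeyError) → 'E' (finally) → 'S' (after the try/except). Output: GKES

Answer: GKES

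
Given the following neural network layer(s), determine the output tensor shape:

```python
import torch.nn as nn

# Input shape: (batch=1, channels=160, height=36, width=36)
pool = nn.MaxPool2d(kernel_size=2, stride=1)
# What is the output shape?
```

Input: (1, 160, 36, 36) -> Output: (1, 160, 35, 35)

Answer: (1, 160, 35, 35)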